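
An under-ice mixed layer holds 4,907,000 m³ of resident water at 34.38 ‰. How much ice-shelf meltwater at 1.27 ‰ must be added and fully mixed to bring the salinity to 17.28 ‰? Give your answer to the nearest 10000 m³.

5240000 m³

Salt balance: 4,907,000×34.38 + V×1.27 = (4,907,000+V)×17.28
168,702,660 + 1.27V = 84,792,960 + 17.28V
83,909,700 = 16.01V
V = 5,241,080.57 m³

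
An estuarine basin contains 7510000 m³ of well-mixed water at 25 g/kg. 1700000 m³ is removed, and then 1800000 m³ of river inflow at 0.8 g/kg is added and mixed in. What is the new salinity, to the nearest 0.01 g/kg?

19.28 g/kg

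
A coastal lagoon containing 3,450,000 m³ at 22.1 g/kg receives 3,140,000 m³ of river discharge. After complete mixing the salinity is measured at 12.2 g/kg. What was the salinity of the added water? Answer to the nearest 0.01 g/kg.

1.32 g/kg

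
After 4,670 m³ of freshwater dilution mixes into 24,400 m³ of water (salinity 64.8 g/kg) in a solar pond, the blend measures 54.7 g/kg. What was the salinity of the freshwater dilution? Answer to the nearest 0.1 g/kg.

Salt balance: 24,400×64.8 + 4,670×S = 29,070×54.7
1,581,120 + 4,670·S = 1,590,129
S = (1,590,129 − 1,581,120) / 4,670 = 1.9291 g/kg

1.9 g/kg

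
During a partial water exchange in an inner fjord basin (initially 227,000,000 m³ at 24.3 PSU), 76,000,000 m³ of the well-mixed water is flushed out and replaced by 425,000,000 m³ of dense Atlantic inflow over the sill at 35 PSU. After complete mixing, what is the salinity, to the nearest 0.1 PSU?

Remaining after removal: 151,000,000 m³ at 24.3 PSU (salt = 3,669,300,000)
After addition: salt = 3,669,300,000 + 425,000,000×35 = 18,544,300,000; volume = 576,000,000 m³
S = 18,544,300,000 / 576,000,000 = 32.195 PSU

32.2 PSU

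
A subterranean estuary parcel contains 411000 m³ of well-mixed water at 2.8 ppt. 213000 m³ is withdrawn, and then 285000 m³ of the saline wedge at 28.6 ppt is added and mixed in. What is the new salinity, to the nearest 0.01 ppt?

Remaining after removal: 198,000 m³ at 2.8 ppt (salt = 554,400)
After addition: salt = 554,400 + 285,000×28.6 = 8,705,400; volume = 483,000 m³
S = 8,705,400 / 483,000 = 18.0236 ppt

18.02 ppt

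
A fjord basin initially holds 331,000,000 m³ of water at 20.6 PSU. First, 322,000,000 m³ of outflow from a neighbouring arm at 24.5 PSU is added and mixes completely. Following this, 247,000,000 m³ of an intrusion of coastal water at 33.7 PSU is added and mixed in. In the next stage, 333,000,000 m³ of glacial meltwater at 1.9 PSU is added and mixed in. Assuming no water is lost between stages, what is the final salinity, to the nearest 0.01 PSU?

19.19 PSU

Weighted by volume,
Initial salt = 331,000,000×20.6 = 6,818,600,000
After stage 1: salt = 6,818,600,000 + 322,000,000×24.5 = 14,707,600,000; volume = 653,000,000 m³; S = 22.523 PSU
After stage 2: salt = 14,707,600,000 + 247,000,000×33.7 = 23,031,500,000; volume = 900,000,000 m³; S = 25.591 PSU
After stage 3: salt = 23,031,500,000 + 333,000,000×1.9 = 23,664,200,000; volume = 1,233,000,000 m³
S = 23,664,200,000 / 1,233,000,000 = 19.1924 PSU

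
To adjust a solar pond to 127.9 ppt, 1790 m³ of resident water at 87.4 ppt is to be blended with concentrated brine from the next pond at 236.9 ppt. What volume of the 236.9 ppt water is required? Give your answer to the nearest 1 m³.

665 m³

Salt balance: 1,790×87.4 + V×236.9 = (1,790+V)×127.9
156,446 + 236.9V = 228,941 + 127.9V
72,495 = 109V
V = 665.09 m³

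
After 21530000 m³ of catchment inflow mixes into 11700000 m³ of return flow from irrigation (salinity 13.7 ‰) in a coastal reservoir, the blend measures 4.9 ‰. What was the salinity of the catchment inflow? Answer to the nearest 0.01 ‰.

Salt balance: 11,700,000×13.7 + 21,530,000×S = 33,230,000×4.9
160,290,000 + 21,530,000·S = 162,827,000
S = (162,827,000 − 160,290,000) / 21,530,000 = 0.1178 ‰

0.12 ‰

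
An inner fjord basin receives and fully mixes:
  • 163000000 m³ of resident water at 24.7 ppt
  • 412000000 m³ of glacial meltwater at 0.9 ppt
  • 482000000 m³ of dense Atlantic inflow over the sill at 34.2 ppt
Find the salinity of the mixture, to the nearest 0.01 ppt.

19.76 ppt

Total salt / total volume:
salt = 163,000,000×24.7 + 412,000,000×0.9 + 482,000,000×34.2 = 4,026,100,000 + 370,800,000 + 16,484,400,000 = 20,881,300,000
volume = 163,000,000 + 412,000,000 + 482,000,000 = 1,057,000,000 m³
S = 20,881,300,000 / 1,057,000,000 = 19.7553 ppt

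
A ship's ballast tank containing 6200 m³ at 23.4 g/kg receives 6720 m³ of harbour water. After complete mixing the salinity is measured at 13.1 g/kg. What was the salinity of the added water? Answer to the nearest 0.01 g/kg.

3.60 g/kg

Salt balance: 6,200×23.4 + 6,720×S = 12,920×13.1
145,080 + 6,720·S = 169,252
S = (169,252 − 145,080) / 6,720 = 3.597 g/kg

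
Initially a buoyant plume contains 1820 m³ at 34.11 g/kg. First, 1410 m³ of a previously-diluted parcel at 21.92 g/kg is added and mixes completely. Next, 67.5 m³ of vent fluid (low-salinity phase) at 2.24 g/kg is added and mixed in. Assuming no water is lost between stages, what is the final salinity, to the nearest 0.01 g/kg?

Salt balance:
Initial salt = 1,820×34.11 = 62,080.2
After stage 1: salt = 62,080.2 + 1,410×21.92 = 92,987.4; volume = 3,230 m³; S = 28.789 g/kg
After stage 2: salt = 92,987.4 + 67.5×2.24 = 93,138.6; volume = 3,297.5 m³
S = 93,138.6 / 3,297.5 = 28.2452 g/kg

28.25 g/kg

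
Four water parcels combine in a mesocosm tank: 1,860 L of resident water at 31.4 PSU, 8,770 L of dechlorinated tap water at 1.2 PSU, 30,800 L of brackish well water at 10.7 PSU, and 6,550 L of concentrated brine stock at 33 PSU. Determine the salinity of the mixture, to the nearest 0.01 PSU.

Conserving salt mass:
salt = 1,860×31.4 + 8,770×1.2 + 30,800×10.7 + 6,550×33 = 58,404 + 10,524 + 329,560 + 216,150 = 614,638
volume = 1,860 + 8,770 + 30,800 + 6,550 = 47,980 L
S = 614,638 / 47,980 = 12.8103 PSU

12.81 PSU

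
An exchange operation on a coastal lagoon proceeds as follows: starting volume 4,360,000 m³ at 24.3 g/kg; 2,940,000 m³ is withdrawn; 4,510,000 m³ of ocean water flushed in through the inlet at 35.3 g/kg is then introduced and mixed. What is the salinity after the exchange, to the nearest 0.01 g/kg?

Remaining after removal: 1,420,000 m³ at 24.3 g/kg (salt = 34,506,000)
After addition: salt = 34,506,000 + 4,510,000×35.3 = 193,709,000; volume = 5,930,000 m³
S = 193,709,000 / 5,930,000 = 32.6659 g/kg

32.67 g/kg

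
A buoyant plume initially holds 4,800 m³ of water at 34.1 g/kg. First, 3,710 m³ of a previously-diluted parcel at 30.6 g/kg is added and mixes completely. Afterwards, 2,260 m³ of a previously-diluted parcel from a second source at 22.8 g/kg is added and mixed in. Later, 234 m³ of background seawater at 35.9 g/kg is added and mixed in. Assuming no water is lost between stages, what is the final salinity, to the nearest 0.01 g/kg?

30.64 g/kg

Weighted by volume,
Initial salt = 4,800×34.1 = 163,680
After stage 1: salt = 163,680 + 3,710×30.6 = 277,206; volume = 8,510 m³; S = 32.574 g/kg
After stage 2: salt = 277,206 + 2,260×22.8 = 328,734; volume = 10,770 m³; S = 30.523 g/kg
After stage 3: salt = 328,734 + 234×35.9 = 337,134.6; volume = 11,004 m³
S = 337,134.6 / 11,004 = 30.6375 g/kg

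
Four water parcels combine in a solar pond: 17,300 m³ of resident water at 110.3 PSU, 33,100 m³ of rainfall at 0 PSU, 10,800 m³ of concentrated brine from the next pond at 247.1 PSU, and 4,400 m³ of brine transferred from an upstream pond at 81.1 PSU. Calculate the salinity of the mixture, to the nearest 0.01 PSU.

75.21 PSU

Weighted by volume,
salt = 17,300×110.3 + 33,100×0 + 10,800×247.1 + 4,400×81.1 = 1,908,190 + 0 + 2,668,680 + 356,840 = 4,933,710
volume = 17,300 + 33,100 + 10,800 + 4,400 = 65,600 m³
S = 4,933,710 / 65,600 = 75.209 PSU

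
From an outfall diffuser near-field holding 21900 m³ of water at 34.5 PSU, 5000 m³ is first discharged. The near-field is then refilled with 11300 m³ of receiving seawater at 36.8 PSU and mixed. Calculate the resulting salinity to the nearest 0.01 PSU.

35.42 PSU

Remaining after removal: 16,900 m³ at 34.5 PSU (salt = 583,050)
After addition: salt = 583,050 + 11,300×36.8 = 998,890; volume = 28,200 m³
S = 998,890 / 28,200 = 35.4216 PSU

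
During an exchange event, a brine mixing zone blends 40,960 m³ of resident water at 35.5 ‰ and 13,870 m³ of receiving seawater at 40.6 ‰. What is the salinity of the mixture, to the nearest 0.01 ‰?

Salt balance:
salt = 40,960×35.5 + 13,870×40.6 = 1,454,080 + 563,122 = 2,017,202
volume = 40,960 + 13,870 = 54,830 m³
S = 2,017,202 / 54,830 = 36.7901 ‰

36.79 ‰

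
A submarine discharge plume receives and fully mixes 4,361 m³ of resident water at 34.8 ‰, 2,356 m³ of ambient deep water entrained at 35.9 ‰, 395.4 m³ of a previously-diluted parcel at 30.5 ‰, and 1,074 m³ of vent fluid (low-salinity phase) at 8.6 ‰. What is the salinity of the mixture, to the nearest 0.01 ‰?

Mass of salt is conserved:
salt = 4,361×34.8 + 2,356×35.9 + 395.4×30.5 + 1,074×8.6 = 151,762.8 + 84,580.4 + 12,059.7 + 9,236.4 = 257,639.3
volume = 4,361 + 2,356 + 395.4 + 1,074 = 8,186.4 m³
S = 257,639.3 / 8,186.4 = 31.4716 ‰

31.47 ‰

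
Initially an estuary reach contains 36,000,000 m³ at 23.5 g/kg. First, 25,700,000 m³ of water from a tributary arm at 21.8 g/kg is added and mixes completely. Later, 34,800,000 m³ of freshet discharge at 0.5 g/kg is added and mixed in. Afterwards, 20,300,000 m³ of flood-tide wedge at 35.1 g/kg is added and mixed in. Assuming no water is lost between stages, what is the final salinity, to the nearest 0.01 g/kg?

18.29 g/kg

Conserving salt mass:
Initial salt = 36,000,000×23.5 = 846,000,000
After stage 1: salt = 846,000,000 + 25,700,000×21.8 = 1,406,260,000; volume = 61,700,000 m³; S = 22.792 g/kg
After stage 2: salt = 1,406,260,000 + 34,800,000×0.5 = 1,423,660,000; volume = 96,500,000 m³; S = 14.753 g/kg
After stage 3: salt = 1,423,660,000 + 20,300,000×35.1 = 2,136,190,000; volume = 116,800,000 m³
S = 2,136,190,000 / 116,800,000 = 18.2893 g/kg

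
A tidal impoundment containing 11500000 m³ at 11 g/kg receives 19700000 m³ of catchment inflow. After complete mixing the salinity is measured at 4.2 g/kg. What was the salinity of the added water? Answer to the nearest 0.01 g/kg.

0.23 g/kg

Salt balance: 11,500,000×11 + 19,700,000×S = 31,200,000×4.2
126,500,000 + 19,700,000·S = 131,040,000
S = (131,040,000 − 126,500,000) / 19,700,000 = 0.2305 g/kg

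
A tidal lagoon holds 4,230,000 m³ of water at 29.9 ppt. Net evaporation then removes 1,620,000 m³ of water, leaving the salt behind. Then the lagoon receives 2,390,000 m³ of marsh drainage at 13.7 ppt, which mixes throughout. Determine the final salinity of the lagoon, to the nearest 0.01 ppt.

After evaporation: salt = 4,230,000×29.9 = 126,477,000; volume = 4,230,000 − 1,620,000 = 2,610,000 m³
After mixing: salt = 126,477,000 + 2,390,000×13.7 = 159,220,000; volume = 2,610,000 + 2,390,000 = 5,000,000 m³
S = 159,220,000 / 5,000,000 = 31.844 ppt

31.84 ppt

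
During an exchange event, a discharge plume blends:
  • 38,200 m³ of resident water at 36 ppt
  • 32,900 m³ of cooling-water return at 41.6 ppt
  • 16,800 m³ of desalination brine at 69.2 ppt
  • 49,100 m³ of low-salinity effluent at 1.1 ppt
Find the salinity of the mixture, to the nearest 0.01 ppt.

Weighted by volume,
salt = 38,200×36 + 32,900×41.6 + 16,800×69.2 + 49,100×1.1 = 1,375,200 + 1,368,640 + 1,162,560 + 54,010 = 3,960,410
volume = 38,200 + 32,900 + 16,800 + 49,100 = 137,000 m³
S = 3,960,410 / 137,000 = 28.9081 ppt

28.91 ppt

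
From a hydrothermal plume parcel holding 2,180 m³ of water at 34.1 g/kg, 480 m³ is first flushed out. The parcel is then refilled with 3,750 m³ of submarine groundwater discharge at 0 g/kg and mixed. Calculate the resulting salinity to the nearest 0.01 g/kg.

Remaining after removal: 1,700 m³ at 34.1 g/kg (salt = 57,970)
After addition: salt = 57,970 + 3,750×0 = 57,970; volume = 5,450 m³
S = 57,970 / 5,450 = 10.6367 g/kg

10.64 g/kg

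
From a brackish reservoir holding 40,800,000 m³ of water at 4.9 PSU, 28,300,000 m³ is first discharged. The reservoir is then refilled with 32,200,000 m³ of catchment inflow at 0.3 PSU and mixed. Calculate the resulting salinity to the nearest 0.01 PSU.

1.59 PSU

Remaining after removal: 12,500,000 m³ at 4.9 PSU (salt = 61,250,000)
After addition: salt = 61,250,000 + 32,200,000×0.3 = 70,910,000; volume = 44,700,000 m³
S = 70,910,000 / 44,700,000 = 1.5864 PSU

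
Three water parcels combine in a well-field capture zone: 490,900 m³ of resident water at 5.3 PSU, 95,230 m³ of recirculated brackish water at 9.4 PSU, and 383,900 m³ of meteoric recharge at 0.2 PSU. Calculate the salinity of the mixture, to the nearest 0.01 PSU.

3.68 PSU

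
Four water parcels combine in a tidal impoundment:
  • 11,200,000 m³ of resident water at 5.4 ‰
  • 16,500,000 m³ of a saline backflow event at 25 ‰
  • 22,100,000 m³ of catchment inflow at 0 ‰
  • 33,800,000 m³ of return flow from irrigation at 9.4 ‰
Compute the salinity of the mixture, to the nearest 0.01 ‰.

9.46 ‰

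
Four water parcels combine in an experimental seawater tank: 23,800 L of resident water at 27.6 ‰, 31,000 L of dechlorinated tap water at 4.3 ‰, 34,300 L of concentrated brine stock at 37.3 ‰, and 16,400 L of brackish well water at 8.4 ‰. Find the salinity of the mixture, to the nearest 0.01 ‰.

By conservation of dissolved salt,
salt = 23,800×27.6 + 31,000×4.3 + 34,300×37.3 + 16,400×8.4 = 656,880 + 133,300 + 1,279,390 + 137,760 = 2,207,330
volume = 23,800 + 31,000 + 34,300 + 16,400 = 105,500 L
S = 2,207,330 / 105,500 = 20.9226 ‰

20.92 ‰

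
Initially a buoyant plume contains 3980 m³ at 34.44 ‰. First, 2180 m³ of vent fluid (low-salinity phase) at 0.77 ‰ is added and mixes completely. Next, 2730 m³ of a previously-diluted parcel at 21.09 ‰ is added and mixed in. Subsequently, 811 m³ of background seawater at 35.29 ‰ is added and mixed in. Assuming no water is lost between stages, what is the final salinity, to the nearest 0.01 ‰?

23.19 ‰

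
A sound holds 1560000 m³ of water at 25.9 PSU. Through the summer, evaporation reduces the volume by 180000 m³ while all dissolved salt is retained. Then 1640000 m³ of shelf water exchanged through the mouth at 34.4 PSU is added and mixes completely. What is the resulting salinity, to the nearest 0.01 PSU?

32.06 PSU

After evaporation: salt = 1,560,000×25.9 = 40,404,000; volume = 1,560,000 − 180,000 = 1,380,000 m³
After mixing: salt = 40,404,000 + 1,640,000×34.4 = 96,820,000; volume = 1,380,000 + 1,640,000 = 3,020,000 m³
S = 96,820,000 / 3,020,000 = 32.0596 PSU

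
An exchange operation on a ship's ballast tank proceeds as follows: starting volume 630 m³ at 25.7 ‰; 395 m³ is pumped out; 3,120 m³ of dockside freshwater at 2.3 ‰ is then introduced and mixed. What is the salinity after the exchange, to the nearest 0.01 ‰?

Remaining after removal: 235 m³ at 25.7 ‰ (salt = 6,039.5)
After addition: salt = 6,039.5 + 3,120×2.3 = 13,215.5; volume = 3,355 m³
S = 13,215.5 / 3,355 = 3.939 ‰

3.94 ‰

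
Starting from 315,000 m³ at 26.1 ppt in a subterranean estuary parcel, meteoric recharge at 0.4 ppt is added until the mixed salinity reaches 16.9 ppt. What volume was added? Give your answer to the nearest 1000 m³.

Salt balance: 315,000×26.1 + V×0.4 = (315,000+V)×16.9
8,221,500 + 0.4V = 5,323,500 + 16.9V
2,898,000 = 16.5V
V = 175,636.36 m³

176000 m³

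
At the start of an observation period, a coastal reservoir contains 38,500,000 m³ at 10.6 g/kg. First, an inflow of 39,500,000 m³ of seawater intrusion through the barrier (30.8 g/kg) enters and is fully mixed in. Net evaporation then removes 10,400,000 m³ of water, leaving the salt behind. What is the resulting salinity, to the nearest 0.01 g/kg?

24.03 g/kg

After mixing: salt = 38,500,000×10.6 + 39,500,000×30.8 = 1,624,700,000; volume = 78,000,000 m³
After evaporation: salt unchanged = 1,624,700,000; volume = 78,000,000 − 10,400,000 = 67,600,000 m³
S = 1,624,700,000 / 67,600,000 = 24.034 g/kg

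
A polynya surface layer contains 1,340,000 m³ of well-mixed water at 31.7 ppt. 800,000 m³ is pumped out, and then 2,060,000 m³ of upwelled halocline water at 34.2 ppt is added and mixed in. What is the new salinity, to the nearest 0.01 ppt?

33.68 ppt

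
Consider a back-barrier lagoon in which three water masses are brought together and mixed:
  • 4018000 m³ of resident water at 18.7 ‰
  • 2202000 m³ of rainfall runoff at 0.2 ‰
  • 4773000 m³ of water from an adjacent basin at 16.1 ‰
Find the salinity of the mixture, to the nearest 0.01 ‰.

13.87 ‰

Weighted by volume,
salt = 4,018,000×18.7 + 2,202,000×0.2 + 4,773,000×16.1 = 75,136,600 + 440,400 + 76,845,300 = 152,422,300
volume = 4,018,000 + 2,202,000 + 4,773,000 = 10,993,000 m³
S = 152,422,300 / 10,993,000 = 13.8654 ‰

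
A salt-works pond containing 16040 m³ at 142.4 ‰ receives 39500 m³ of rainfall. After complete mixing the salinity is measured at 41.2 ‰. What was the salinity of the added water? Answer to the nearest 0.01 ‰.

Salt balance: 16,040×142.4 + 39,500×S = 55,540×41.2
2,284,096 + 39,500·S = 2,288,248
S = (2,288,248 − 2,284,096) / 39,500 = 0.1051 ‰

0.11 ‰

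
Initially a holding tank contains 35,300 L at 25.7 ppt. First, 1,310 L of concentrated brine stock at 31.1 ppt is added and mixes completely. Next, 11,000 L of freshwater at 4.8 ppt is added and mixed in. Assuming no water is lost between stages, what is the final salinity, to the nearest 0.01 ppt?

Total salt / total volume:
Initial salt = 35,300×25.7 = 907,210
After stage 1: salt = 907,210 + 1,310×31.1 = 947,951; volume = 36,610 L; S = 25.893 ppt
After stage 2: salt = 947,951 + 11,000×4.8 = 1,000,751; volume = 47,610 L
S = 1,000,751 / 47,610 = 21.0198 ppt

21.02 ppt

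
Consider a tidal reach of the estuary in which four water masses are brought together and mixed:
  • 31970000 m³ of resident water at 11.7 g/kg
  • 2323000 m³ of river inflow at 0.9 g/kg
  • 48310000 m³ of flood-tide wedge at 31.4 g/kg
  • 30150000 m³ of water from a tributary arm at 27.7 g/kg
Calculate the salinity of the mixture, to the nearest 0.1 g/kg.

Salt balance:
salt = 31,970,000×11.7 + 2,323,000×0.9 + 48,310,000×31.4 + 30,150,000×27.7 = 374,049,000 + 2,090,700 + 1,516,934,000 + 835,155,000 = 2,728,228,700
volume = 31,970,000 + 2,323,000 + 48,310,000 + 30,150,000 = 112,753,000 m³
S = 2,728,228,700 / 112,753,000 = 24.197 g/kg

24.2 g/kg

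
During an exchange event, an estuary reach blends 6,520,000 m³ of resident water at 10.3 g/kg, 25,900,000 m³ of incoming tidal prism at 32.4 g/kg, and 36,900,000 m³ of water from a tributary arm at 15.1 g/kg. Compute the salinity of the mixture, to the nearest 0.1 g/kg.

Salt balance:
salt = 6,520,000×10.3 + 25,900,000×32.4 + 36,900,000×15.1 = 67,156,000 + 839,160,000 + 557,190,000 = 1,463,506,000
volume = 6,520,000 + 25,900,000 + 36,900,000 = 69,320,000 m³
S = 1,463,506,000 / 69,320,000 = 21.112 g/kg

21.1 g/kg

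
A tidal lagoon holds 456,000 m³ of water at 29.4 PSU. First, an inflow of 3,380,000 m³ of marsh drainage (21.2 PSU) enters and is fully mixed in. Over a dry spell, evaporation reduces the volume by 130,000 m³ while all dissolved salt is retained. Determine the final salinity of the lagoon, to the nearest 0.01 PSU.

After mixing: salt = 456,000×29.4 + 3,380,000×21.2 = 85,062,400; volume = 3,836,000 m³
After evaporation: salt unchanged = 85,062,400; volume = 3,836,000 − 130,000 = 3,706,000 m³
S = 85,062,400 / 3,706,000 = 22.9526 PSU

22.95 PSU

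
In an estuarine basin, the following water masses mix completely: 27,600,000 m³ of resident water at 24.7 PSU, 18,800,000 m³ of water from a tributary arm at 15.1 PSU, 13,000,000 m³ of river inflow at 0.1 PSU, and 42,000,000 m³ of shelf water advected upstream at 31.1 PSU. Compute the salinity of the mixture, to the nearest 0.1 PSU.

Total salt / total volume:
salt = 27,600,000×24.7 + 18,800,000×15.1 + 13,000,000×0.1 + 42,000,000×31.1 = 681,720,000 + 283,880,000 + 1,300,000 + 1,306,200,000 = 2,273,100,000
volume = 27,600,000 + 18,800,000 + 13,000,000 + 42,000,000 = 101,400,000 m³
S = 2,273,100,000 / 101,400,000 = 22.417 PSU

22.4 PSU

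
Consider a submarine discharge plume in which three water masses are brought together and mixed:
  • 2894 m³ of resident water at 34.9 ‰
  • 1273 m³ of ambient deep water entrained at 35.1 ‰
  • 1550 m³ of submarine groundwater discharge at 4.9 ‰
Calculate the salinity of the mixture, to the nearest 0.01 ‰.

Conserving salt mass:
salt = 2,894×34.9 + 1,273×35.1 + 1,550×4.9 = 101,000.6 + 44,682.3 + 7,595 = 153,277.9
volume = 2,894 + 1,273 + 1,550 = 5,717 m³
S = 153,277.9 / 5,717 = 26.8109 ‰

26.81 ‰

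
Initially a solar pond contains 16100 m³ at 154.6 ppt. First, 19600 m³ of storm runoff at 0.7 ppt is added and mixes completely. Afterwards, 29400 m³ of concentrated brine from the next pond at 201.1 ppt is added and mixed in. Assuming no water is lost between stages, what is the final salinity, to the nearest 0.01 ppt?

Conserving salt mass:
Initial salt = 16,100×154.6 = 2,489,060
After stage 1: salt = 2,489,060 + 19,600×0.7 = 2,502,780; volume = 35,700 m³; S = 70.106 ppt
After stage 2: salt = 2,502,780 + 29,400×201.1 = 8,415,120; volume = 65,100 m³
S = 8,415,120 / 65,100 = 129.2645 ppt

129.26 ppt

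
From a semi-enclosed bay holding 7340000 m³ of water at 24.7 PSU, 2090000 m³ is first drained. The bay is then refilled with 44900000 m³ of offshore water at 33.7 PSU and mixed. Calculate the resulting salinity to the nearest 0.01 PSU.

32.76 PSU

Remaining after removal: 5,250,000 m³ at 24.7 PSU (salt = 129,675,000)
After addition: salt = 129,675,000 + 44,900,000×33.7 = 1,642,805,000; volume = 50,150,000 m³
S = 1,642,805,000 / 50,150,000 = 32.7578 PSU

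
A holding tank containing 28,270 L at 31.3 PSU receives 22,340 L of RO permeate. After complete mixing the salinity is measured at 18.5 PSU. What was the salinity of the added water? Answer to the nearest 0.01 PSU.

2.30 PSU

Salt balance: 28,270×31.3 + 22,340×S = 50,610×18.5
884,851 + 22,340·S = 936,285
S = (936,285 − 884,851) / 22,340 = 2.3023 PSU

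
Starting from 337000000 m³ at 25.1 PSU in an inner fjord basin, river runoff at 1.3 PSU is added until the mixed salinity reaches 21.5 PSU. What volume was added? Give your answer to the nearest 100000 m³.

Salt balance: 337,000,000×25.1 + V×1.3 = (337,000,000+V)×21.5
8,458,700,000 + 1.3V = 7,245,500,000 + 21.5V
1,213,200,000 = 20.2V
V = 60,059,405.94 m³

60100000 m³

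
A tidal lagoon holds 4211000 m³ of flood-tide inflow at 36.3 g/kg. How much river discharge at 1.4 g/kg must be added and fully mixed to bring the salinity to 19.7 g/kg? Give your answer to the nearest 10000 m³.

3820000 m³

Salt balance: 4,211,000×36.3 + V×1.4 = (4,211,000+V)×19.7
152,859,300 + 1.4V = 82,956,700 + 19.7V
69,902,600 = 18.3V
V = 3,819,814.21 m³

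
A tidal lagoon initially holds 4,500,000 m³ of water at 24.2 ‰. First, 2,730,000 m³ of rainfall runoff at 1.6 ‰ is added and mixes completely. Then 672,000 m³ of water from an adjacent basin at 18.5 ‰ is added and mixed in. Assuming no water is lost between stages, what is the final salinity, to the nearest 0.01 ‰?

15.91 ‰

Total salt / total volume:
Initial salt = 4,500,000×24.2 = 108,900,000
After stage 1: salt = 108,900,000 + 2,730,000×1.6 = 113,268,000; volume = 7,230,000 m³; S = 15.666 ‰
After stage 2: salt = 113,268,000 + 672,000×18.5 = 125,700,000; volume = 7,902,000 m³
S = 125,700,000 / 7,902,000 = 15.9074 ‰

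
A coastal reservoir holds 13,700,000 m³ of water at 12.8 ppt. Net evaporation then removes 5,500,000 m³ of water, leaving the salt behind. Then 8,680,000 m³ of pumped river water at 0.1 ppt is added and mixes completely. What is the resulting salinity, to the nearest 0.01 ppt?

10.44 ppt

After evaporation: salt = 13,700,000×12.8 = 175,360,000; volume = 13,700,000 − 5,500,000 = 8,200,000 m³
After mixing: salt = 175,360,000 + 8,680,000×0.1 = 176,228,000; volume = 8,200,000 + 8,680,000 = 16,880,000 m³
S = 176,228,000 / 16,880,000 = 10.44 ppt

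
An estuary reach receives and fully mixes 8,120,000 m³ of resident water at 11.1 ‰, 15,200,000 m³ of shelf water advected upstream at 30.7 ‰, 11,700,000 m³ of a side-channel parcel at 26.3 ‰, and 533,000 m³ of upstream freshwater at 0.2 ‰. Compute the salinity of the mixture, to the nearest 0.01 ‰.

24.32 ‰

Conserving salt mass:
salt = 8,120,000×11.1 + 15,200,000×30.7 + 11,700,000×26.3 + 533,000×0.2 = 90,132,000 + 466,640,000 + 307,710,000 + 106,600 = 864,588,600
volume = 8,120,000 + 15,200,000 + 11,700,000 + 533,000 = 35,553,000 m³
S = 864,588,600 / 35,553,000 = 24.3183 ‰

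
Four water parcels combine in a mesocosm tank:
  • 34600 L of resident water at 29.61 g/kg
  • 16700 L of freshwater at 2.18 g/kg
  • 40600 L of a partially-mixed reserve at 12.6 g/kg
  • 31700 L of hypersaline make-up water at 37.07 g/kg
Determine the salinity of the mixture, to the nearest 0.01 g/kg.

22.23 g/kg

Weighted by volume,
salt = 34,600×29.61 + 16,700×2.18 + 40,600×12.6 + 31,700×37.07 = 1,024,506 + 36,406 + 511,560 + 1,175,119 = 2,747,591
volume = 34,600 + 16,700 + 40,600 + 31,700 = 123,600 L
S = 2,747,591 / 123,600 = 22.2297 g/kg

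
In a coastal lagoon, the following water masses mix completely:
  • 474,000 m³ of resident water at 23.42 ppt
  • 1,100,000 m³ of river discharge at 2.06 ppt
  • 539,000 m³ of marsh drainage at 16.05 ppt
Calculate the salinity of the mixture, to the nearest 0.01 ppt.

Salt balance:
salt = 474,000×23.42 + 1,100,000×2.06 + 539,000×16.05 = 11,101,080 + 2,266,000 + 8,650,950 = 22,018,030
volume = 474,000 + 1,100,000 + 539,000 = 2,113,000 m³
S = 22,018,030 / 2,113,000 = 10.4203 ppt

10.42 ppt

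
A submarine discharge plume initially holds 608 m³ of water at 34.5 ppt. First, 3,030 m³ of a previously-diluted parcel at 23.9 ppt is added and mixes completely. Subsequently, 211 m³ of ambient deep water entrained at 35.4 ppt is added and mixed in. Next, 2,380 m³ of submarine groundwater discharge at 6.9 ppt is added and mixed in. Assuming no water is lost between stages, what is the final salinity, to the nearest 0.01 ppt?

Total salt / total volume:
Initial salt = 608×34.5 = 20,976
After stage 1: salt = 20,976 + 3,030×23.9 = 93,393; volume = 3,638 m³; S = 25.672 ppt
After stage 2: salt = 93,393 + 211×35.4 = 100,862.4; volume = 3,849 m³; S = 26.205 ppt
After stage 3: salt = 100,862.4 + 2,380×6.9 = 117,284.4; volume = 6,229 m³
S = 117,284.4 / 6,229 = 18.8288 ppt

18.83 ppt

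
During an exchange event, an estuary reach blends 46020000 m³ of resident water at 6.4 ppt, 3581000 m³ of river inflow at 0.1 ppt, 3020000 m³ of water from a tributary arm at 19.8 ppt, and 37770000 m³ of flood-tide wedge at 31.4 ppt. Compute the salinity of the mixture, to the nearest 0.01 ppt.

17.04 ppt

Salt balance:
salt = 46,020,000×6.4 + 3,581,000×0.1 + 3,020,000×19.8 + 37,770,000×31.4 = 294,528,000 + 358,100 + 59,796,000 + 1,185,978,000 = 1,540,660,100
volume = 46,020,000 + 3,581,000 + 3,020,000 + 37,770,000 = 90,391,000 m³
S = 1,540,660,100 / 90,391,000 = 17.0444 ppt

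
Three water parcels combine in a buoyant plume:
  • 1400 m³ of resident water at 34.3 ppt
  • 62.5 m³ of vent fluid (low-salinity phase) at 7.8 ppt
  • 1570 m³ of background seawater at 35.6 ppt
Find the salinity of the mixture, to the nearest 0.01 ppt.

34.43 ppt

Salt balance:
salt = 1,400×34.3 + 62.5×7.8 + 1,570×35.6 = 48,020 + 487.5 + 55,892 = 104,399.5
volume = 1,400 + 62.5 + 1,570 = 3,032.5 m³
S = 104,399.5 / 3,032.5 = 34.4269 ppt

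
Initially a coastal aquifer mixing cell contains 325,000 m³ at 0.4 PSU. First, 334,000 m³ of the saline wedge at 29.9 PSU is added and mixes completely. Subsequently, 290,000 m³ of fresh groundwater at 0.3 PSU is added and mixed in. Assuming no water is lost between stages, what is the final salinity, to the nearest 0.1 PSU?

10.8 PSU

By conservation of dissolved salt,
Initial salt = 325,000×0.4 = 130,000
After stage 1: salt = 130,000 + 334,000×29.9 = 10,116,600; volume = 659,000 m³; S = 15.351 PSU
After stage 2: salt = 10,116,600 + 290,000×0.3 = 10,203,600; volume = 949,000 m³
S = 10,203,600 / 949,000 = 10.7519 PSU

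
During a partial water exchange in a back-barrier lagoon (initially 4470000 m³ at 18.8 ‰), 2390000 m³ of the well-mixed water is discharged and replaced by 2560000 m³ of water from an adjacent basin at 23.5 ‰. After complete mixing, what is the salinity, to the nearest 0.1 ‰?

Remaining after removal: 2,080,000 m³ at 18.8 ‰ (salt = 39,104,000)
After addition: salt = 39,104,000 + 2,560,000×23.5 = 99,264,000; volume = 4,640,000 m³
S = 99,264,000 / 4,640,000 = 21.3931 ‰

21.4 ‰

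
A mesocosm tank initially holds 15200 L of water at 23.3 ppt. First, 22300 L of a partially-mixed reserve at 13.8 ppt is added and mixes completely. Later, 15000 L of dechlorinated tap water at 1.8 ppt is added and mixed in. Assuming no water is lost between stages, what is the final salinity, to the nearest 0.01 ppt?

By conservation of dissolved salt,
Initial salt = 15,200×23.3 = 354,160
After stage 1: salt = 354,160 + 22,300×13.8 = 661,900; volume = 37,500 L; S = 17.651 ppt
After stage 2: salt = 661,900 + 15,000×1.8 = 688,900; volume = 52,500 L
S = 688,900 / 52,500 = 13.1219 ppt

13.12 ppt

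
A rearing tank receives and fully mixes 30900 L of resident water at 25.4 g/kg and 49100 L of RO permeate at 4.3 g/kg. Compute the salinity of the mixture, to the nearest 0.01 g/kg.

Weighted by volume,
salt = 30,900×25.4 + 49,100×4.3 = 784,860 + 211,130 = 995,990
volume = 30,900 + 49,100 = 80,000 L
S = 995,990 / 80,000 = 12.4499 g/kg

12.45 g/kg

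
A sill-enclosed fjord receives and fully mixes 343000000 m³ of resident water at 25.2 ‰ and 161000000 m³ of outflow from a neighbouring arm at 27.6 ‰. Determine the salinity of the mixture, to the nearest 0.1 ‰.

Total salt / total volume:
salt = 343,000,000×25.2 + 161,000,000×27.6 = 8,643,600,000 + 4,443,600,000 = 13,087,200,000
volume = 343,000,000 + 161,000,000 = 504,000,000 m³
S = 13,087,200,000 / 504,000,000 = 25.967 ‰

26.0 ‰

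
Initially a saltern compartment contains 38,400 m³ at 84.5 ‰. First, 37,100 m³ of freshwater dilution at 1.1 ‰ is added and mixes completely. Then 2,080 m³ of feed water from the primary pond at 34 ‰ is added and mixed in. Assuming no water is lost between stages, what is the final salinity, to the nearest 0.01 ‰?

Conserving salt mass:
Initial salt = 38,400×84.5 = 3,244,800
After stage 1: salt = 3,244,800 + 37,100×1.1 = 3,285,610; volume = 75,500 m³; S = 43.518 ‰
After stage 2: salt = 3,285,610 + 2,080×34 = 3,356,330; volume = 77,580 m³
S = 3,356,330 / 77,580 = 43.2628 ‰

43.26 ‰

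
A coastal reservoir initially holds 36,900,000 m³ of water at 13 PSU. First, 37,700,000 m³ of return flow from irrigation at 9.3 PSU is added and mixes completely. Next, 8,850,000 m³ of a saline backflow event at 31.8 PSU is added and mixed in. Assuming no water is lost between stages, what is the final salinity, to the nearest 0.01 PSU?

Total salt / total volume:
Initial salt = 36,900,000×13 = 479,700,000
After stage 1: salt = 479,700,000 + 37,700,000×9.3 = 830,310,000; volume = 74,600,000 m³; S = 11.13 PSU
After stage 2: salt = 830,310,000 + 8,850,000×31.8 = 1,111,740,000; volume = 83,450,000 m³
S = 1,111,740,000 / 83,450,000 = 13.3222 PSU

13.32 PSU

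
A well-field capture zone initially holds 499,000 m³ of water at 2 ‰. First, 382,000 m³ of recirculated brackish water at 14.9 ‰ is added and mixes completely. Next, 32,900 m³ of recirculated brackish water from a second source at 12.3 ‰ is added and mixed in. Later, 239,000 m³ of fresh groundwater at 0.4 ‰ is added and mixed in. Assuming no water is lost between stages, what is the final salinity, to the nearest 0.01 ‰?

6.24 ‰

By conservation of dissolved salt,
Initial salt = 499,000×2 = 998,000
After stage 1: salt = 998,000 + 382,000×14.9 = 6,689,800; volume = 881,000 m³; S = 7.593 ‰
After stage 2: salt = 6,689,800 + 32,900×12.3 = 7,094,470; volume = 913,900 m³; S = 7.763 ‰
After stage 3: salt = 7,094,470 + 239,000×0.4 = 7,190,070; volume = 1,152,900 m³
S = 7,190,070 / 1,152,900 = 6.2365 ‰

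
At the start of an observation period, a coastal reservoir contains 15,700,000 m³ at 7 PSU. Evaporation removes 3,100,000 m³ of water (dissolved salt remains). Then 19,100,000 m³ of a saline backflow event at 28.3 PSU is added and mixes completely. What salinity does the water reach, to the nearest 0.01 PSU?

After evaporation: salt = 15,700,000×7 = 109,900,000; volume = 15,700,000 − 3,100,000 = 12,600,000 m³
After mixing: salt = 109,900,000 + 19,100,000×28.3 = 650,430,000; volume = 12,600,000 + 19,100,000 = 31,700,000 m³
S = 650,430,000 / 31,700,000 = 20.5183 PSU

20.52 PSU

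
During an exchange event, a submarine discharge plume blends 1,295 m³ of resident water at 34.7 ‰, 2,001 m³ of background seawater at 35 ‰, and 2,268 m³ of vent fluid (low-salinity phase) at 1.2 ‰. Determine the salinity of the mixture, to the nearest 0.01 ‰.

Weighted by volume,
salt = 1,295×34.7 + 2,001×35 + 2,268×1.2 = 44,936.5 + 70,035 + 2,721.6 = 117,693.1
volume = 1,295 + 2,001 + 2,268 = 5,564 m³
S = 117,693.1 / 5,564 = 21.1526 ‰

21.15 ‰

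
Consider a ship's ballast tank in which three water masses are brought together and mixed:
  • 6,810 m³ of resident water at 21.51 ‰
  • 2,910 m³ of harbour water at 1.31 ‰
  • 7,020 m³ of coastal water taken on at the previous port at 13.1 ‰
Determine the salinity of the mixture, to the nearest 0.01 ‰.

Weighted by volume,
salt = 6,810×21.51 + 2,910×1.31 + 7,020×13.1 = 146,483.1 + 3,812.1 + 91,962 = 242,257.2
volume = 6,810 + 2,910 + 7,020 = 16,740 m³
S = 242,257.2 / 16,740 = 14.4718 ‰

14.47 ‰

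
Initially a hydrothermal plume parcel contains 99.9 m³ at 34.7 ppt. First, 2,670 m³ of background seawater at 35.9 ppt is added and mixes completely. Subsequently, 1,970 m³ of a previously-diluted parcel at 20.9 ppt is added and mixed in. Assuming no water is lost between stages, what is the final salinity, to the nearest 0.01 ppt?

29.64 ppt

Conserving salt mass:
Initial salt = 99.9×34.7 = 3,466.53
After stage 1: salt = 3,466.53 + 2,670×35.9 = 99,319.53; volume = 2,769.9 m³; S = 35.857 ppt
After stage 2: salt = 99,319.53 + 1,970×20.9 = 140,492.53; volume = 4,739.9 m³
S = 140,492.53 / 4,739.9 = 29.6404 ppt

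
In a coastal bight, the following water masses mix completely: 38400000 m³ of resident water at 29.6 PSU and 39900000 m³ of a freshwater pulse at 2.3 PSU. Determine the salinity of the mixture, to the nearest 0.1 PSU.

15.7 PSU

Salt balance:
salt = 38,400,000×29.6 + 39,900,000×2.3 = 1,136,640,000 + 91,770,000 = 1,228,410,000
volume = 38,400,000 + 39,900,000 = 78,300,000 m³
S = 1,228,410,000 / 78,300,000 = 15.689 PSU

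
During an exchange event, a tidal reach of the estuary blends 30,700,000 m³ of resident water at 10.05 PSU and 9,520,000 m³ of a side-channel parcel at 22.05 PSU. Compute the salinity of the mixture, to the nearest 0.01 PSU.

Mass of salt is conserved:
salt = 30,700,000×10.05 + 9,520,000×22.05 = 308,535,000 + 209,916,000 = 518,451,000
volume = 30,700,000 + 9,520,000 = 40,220,000 m³
S = 518,451,000 / 40,220,000 = 12.8904 PSU

12.89 PSU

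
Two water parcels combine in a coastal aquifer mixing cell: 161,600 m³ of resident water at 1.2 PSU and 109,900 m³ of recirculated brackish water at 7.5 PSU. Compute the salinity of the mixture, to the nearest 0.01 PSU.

Conserving salt mass:
salt = 161,600×1.2 + 109,900×7.5 = 193,920 + 824,250 = 1,018,170
volume = 161,600 + 109,900 = 271,500 m³
S = 1,018,170 / 271,500 = 3.7502 PSU

3.75 PSU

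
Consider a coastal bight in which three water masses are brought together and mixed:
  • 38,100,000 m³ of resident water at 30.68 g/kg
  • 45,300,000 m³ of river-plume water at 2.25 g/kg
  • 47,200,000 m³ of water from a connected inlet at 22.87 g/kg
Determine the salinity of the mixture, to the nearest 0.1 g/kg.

18.0 g/kg

Salt balance:
salt = 38,100,000×30.68 + 45,300,000×2.25 + 47,200,000×22.87 = 1,168,908,000 + 101,925,000 + 1,079,464,000 = 2,350,297,000
volume = 38,100,000 + 45,300,000 + 47,200,000 = 130,600,000 m³
S = 2,350,297,000 / 130,600,000 = 17.996 g/kg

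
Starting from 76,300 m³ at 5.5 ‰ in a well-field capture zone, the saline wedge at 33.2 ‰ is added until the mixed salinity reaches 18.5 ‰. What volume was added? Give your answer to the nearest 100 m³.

67500 m³

Salt balance: 76,300×5.5 + V×33.2 = (76,300+V)×18.5
419,650 + 33.2V = 1,411,550 + 18.5V
991,900 = 14.7V
V = 67,476.19 m³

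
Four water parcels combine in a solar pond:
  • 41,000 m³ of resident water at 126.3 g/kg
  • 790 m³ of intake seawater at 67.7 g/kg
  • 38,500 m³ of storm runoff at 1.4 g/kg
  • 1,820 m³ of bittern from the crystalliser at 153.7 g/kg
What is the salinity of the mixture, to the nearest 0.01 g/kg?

67.78 g/kg

Salt balance:
salt = 41,000×126.3 + 790×67.7 + 38,500×1.4 + 1,820×153.7 = 5,178,300 + 53,483 + 53,900 + 279,734 = 5,565,417
volume = 41,000 + 790 + 38,500 + 1,820 = 82,110 m³
S = 5,565,417 / 82,110 = 67.78 g/kg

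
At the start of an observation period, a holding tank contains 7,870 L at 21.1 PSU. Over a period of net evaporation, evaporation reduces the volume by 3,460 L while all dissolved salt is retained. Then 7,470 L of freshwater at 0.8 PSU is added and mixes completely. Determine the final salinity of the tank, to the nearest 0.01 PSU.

14.48 PSU

After evaporation: salt = 7,870×21.1 = 166,057; volume = 7,870 − 3,460 = 4,410 L
After mixing: salt = 166,057 + 7,470×0.8 = 172,033; volume = 4,410 + 7,470 = 11,880 L
S = 172,033 / 11,880 = 14.4809 PSU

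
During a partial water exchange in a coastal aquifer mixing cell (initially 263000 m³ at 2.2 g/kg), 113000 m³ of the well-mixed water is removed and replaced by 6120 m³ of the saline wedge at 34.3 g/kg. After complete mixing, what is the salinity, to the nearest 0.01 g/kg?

Remaining after removal: 150,000 m³ at 2.2 g/kg (salt = 330,000)
After addition: salt = 330,000 + 6,120×34.3 = 539,916; volume = 156,120 m³
S = 539,916 / 156,120 = 3.4583 g/kg

3.46 g/kg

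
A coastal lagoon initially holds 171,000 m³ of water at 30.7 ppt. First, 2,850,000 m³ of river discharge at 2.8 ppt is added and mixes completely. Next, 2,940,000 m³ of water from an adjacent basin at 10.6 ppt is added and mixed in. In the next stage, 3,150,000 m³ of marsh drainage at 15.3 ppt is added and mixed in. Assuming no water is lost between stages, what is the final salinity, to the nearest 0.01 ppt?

Mass of salt is conserved:
Initial salt = 171,000×30.7 = 5,249,700
After stage 1: salt = 5,249,700 + 2,850,000×2.8 = 13,229,700; volume = 3,021,000 m³; S = 4.379 ppt
After stage 2: salt = 13,229,700 + 2,940,000×10.6 = 44,393,700; volume = 5,961,000 m³; S = 7.447 ppt
After stage 3: salt = 44,393,700 + 3,150,000×15.3 = 92,588,700; volume = 9,111,000 m³
S = 92,588,700 / 9,111,000 = 10.1623 ppt

10.16 ppt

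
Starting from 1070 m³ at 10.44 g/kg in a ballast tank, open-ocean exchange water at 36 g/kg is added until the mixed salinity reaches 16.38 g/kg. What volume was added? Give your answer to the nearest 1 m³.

Salt balance: 1,070×10.44 + V×36 = (1,070+V)×16.38
11,170.8 + 36V = 17,526.6 + 16.38V
6,355.8 = 19.62V
V = 323.94 m³

324 m³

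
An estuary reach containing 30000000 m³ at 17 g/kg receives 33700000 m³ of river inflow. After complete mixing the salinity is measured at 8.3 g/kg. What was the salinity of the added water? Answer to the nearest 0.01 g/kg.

Salt balance: 30,000,000×17 + 33,700,000×S = 63,700,000×8.3
510,000,000 + 33,700,000·S = 528,710,000
S = (528,710,000 − 510,000,000) / 33,700,000 = 0.5552 g/kg

0.56 g/kg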